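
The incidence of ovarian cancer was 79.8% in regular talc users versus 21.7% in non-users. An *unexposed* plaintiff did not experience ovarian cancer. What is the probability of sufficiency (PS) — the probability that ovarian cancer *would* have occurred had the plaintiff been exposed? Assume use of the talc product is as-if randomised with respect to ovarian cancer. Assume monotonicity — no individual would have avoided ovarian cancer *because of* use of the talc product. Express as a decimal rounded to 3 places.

p₁ = 0.798, p₀ = 0.217.
Under exogeneity and monotonicity, PS = (p₁ − p₀) / (1 − p₀).
PS = (0.798 − 0.217) / (1 − 0.217) = 0.581 / 0.783 ≈ 0.7420

PS ≈ 0.742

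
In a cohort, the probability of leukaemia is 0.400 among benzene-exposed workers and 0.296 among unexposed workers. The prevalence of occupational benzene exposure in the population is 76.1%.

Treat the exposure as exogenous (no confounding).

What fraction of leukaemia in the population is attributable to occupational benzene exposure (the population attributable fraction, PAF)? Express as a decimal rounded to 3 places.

PAF ≈ 0.211

Let p₁ = 0.4, p₀ = 0.296.
Overall risk P(Y=1) = π·p₁ + (1−π)·p₀ = 0.761×0.4 + 0.239×0.296 = 0.37514.
Under exogeneity, PAF = [P(Y=1) − p₀] / P(Y=1).
PAF = (0.37514 − 0.296) / 0.37514 ≈ 0.2110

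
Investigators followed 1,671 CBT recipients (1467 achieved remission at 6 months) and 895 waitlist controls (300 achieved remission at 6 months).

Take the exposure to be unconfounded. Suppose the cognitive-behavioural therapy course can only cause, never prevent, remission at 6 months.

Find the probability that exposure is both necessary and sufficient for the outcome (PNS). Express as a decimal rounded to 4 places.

PNS ≈ 0.5427

p₁ = P(outcome | exposed) = 1467/1671 = 0.87792
p₀ = P(outcome | unexposed) = 300/895 = 0.3352
Under exogeneity and monotonicity, PNS = p₁ − p₀.
PNS = 0.87792 − 0.3352 = 0.54272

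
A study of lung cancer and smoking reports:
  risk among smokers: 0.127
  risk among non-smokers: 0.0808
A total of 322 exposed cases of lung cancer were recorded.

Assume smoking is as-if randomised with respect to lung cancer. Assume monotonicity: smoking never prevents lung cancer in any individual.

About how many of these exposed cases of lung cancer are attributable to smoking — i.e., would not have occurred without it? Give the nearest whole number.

about 117 cases

Let p₁ = 0.127, p₀ = 0.0808.
PN = (p₁ − p₀)/p₁ = (0.127 − 0.0808) / 0.127 ≈ 0.36378.
Attributable cases ≈ PN × (exposed cases) = 0.36378 × 322 ≈ 117.14.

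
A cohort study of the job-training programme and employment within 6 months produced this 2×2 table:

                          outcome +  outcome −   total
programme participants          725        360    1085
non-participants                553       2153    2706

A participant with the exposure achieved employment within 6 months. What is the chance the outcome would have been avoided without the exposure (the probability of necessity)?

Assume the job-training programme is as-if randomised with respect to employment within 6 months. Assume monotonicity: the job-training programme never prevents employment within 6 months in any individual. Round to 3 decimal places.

p₁ = P(outcome | exposed) = 725/1085 = 0.6682
p₀ = P(outcome | unexposed) = 553/2706 = 0.20436
Under exogeneity and monotonicity, PN = (p₁ − p₀)/p₁.
PN = (0.6682 − 0.20436) / 0.6682 ≈ 0.6942

PN ≈ 0.694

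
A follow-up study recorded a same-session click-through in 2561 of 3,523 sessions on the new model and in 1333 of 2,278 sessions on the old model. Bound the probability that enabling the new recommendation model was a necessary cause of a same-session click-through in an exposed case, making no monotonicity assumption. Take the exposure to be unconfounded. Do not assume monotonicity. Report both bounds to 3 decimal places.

p₁ = P(outcome | exposed) = 2561/3523 = 0.72694
p₀ = P(outcome | unexposed) = 1333/2278 = 0.58516
Under exogeneity alone the bounds on PN are max{0,(p₁−p₀)/p₁} ≤ PN ≤ min{1,(1−p₀)/p₁}.
  lower = (p₁ − p₀)/p₁ = 0.14177 / 0.72694 ≈ 0.1950
  upper = min{1, (1 − p₀)/p₁} = 0.41484 / 0.72694 ≈ 0.5707

0.195 ≤ PN ≤ 0.571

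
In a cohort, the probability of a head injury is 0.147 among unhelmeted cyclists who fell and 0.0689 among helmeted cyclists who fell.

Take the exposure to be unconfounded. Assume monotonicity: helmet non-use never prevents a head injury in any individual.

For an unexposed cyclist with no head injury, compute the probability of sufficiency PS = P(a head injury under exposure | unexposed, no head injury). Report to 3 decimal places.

PS ≈ 0.084

Let p₁ = 0.147, p₀ = 0.0689.
Under exogeneity and monotonicity, PS = (p₁ − p₀) / (1 − p₀).
PS = (0.147 − 0.0689) / (1 − 0.0689) = 0.0781 / 0.9311 ≈ 0.0839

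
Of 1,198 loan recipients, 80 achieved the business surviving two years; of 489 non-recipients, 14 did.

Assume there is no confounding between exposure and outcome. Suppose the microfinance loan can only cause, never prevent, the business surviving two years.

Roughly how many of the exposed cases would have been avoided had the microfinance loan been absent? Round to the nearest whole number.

p₁ = P(outcome | exposed) = 80/1198 = 0.066778
p₀ = P(outcome | unexposed) = 14/489 = 0.02863
PN = (p₁ − p₀)/p₁ = (0.066778 − 0.02863) / 0.066778 ≈ 0.57127.
Attributable cases ≈ PN × (exposed cases) = 0.57127 × 80 ≈ 45.70.

about 46 cases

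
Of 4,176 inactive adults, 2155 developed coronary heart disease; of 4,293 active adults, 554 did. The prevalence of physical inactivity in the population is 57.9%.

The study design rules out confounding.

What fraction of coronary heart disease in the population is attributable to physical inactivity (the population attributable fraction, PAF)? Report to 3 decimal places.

p₁ = P(outcome | exposed) = 2155/4176 = 0.51604
p₀ = P(outcome | unexposed) = 554/4293 = 0.12905
Overall risk P(Y=1) = π·p₁ + (1−π)·p₀ = 0.579×0.51604 + 0.421×0.12905 = 0.35312.
Under exogeneity, PAF = [P(Y=1) − p₀] / P(Y=1).
PAF = (0.35312 − 0.12905) / 0.35312 ≈ 0.6345

PAF ≈ 0.635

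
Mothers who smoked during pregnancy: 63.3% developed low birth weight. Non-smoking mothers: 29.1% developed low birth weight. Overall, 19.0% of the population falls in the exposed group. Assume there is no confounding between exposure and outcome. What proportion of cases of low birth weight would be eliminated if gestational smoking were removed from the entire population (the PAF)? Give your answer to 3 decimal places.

PAF ≈ 0.183

p₁ = 0.633, p₀ = 0.291.
Overall risk P(Y=1) = π·p₁ + (1−π)·p₀ = 0.19×0.633 + 0.81×0.291 = 0.35598.
Under exogeneity, PAF = [P(Y=1) − p₀] / P(Y=1).
PAF = (0.35598 − 0.291) / 0.35598 ≈ 0.1825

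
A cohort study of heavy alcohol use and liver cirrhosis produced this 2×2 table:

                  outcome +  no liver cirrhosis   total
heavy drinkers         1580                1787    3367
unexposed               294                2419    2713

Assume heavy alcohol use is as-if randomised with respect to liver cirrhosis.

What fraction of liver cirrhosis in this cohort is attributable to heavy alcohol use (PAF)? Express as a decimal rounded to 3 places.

PAF ≈ 0.648

p₁ = P(outcome | exposed) = 1580/3367 = 0.46926
p₀ = P(outcome | unexposed) = 294/2713 = 0.10837
Exposure prevalence π = 3367/6080 = 0.55378; overall risk P(Y=1) = 0.30822.
Under exogeneity, PAF = [P(Y=1) − p₀]/P(Y=1).
PAF = (0.30822 − 0.10837) / 0.30822 ≈ 0.6484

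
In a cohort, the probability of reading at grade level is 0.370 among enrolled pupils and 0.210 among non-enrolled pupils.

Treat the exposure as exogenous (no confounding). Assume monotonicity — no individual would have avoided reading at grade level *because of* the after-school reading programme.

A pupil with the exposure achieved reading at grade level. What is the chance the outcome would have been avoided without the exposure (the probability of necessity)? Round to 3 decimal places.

Let p₁ = 0.37, p₀ = 0.21.
Under exogeneity and monotonicity, PN = (p₁ − p₀) / p₁.
PN = (0.37 − 0.21) / 0.37 = 0.16 / 0.37 ≈ 0.4324

PN ≈ 0.432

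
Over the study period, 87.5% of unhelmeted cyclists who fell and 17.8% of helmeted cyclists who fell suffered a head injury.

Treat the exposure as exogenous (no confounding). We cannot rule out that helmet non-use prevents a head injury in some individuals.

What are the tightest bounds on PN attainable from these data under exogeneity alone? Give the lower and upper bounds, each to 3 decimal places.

0.797 ≤ PN ≤ 0.939

p₁ = 0.875, p₀ = 0.178.
Under exogeneity alone the bounds on PN are max{0,(p₁−p₀)/p₁} ≤ PN ≤ min{1,(1−p₀)/p₁}.
  lower = (p₁ − p₀)/p₁ = 0.697 / 0.875 ≈ 0.7966
  upper = min{1, (1 − p₀)/p₁} = 0.822 / 0.875 ≈ 0.9394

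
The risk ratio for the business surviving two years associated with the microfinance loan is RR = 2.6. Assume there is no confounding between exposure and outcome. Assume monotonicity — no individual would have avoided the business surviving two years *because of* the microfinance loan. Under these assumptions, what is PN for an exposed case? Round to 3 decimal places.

Under exogeneity and monotonicity, PN = (RR − 1) / RR = 1 − 1/RR.
PN = (2.6 − 1) / 2.6 = 1.6 / 2.6 ≈ 0.6154

PN ≈ 0.615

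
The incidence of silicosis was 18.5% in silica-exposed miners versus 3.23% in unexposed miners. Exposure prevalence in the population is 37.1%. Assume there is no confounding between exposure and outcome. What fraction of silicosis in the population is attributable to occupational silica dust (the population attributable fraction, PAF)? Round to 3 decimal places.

PAF ≈ 0.637

p₁ = 0.185, p₀ = 0.0323.
Overall risk P(Y=1) = π·p₁ + (1−π)·p₀ = 0.371×0.185 + 0.629×0.0323 = 0.088952.
Under exogeneity, PAF = [P(Y=1) − p₀] / P(Y=1).
PAF = (0.088952 − 0.0323) / 0.088952 ≈ 0.6369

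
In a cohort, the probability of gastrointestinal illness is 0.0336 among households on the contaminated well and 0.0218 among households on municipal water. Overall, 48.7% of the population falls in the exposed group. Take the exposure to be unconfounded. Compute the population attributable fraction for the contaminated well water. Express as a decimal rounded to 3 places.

PAF ≈ 0.209

Let p₁ = 0.0336, p₀ = 0.0218.
Overall risk P(Y=1) = π·p₁ + (1−π)·p₀ = 0.487×0.0336 + 0.513×0.0218 = 0.027547.
Under exogeneity, PAF = [P(Y=1) − p₀] / P(Y=1).
PAF = (0.027547 − 0.0218) / 0.027547 ≈ 0.2086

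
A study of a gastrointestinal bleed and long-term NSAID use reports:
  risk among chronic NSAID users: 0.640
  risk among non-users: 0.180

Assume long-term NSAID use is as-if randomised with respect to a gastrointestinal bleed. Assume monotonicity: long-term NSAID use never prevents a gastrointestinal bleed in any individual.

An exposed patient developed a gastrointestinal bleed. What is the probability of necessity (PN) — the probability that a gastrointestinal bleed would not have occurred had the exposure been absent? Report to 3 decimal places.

PN ≈ 0.719

Let p₁ = 0.64, p₀ = 0.18.
Under exogeneity and monotonicity, PN = (p₁ − p₀) / p₁.
PN = (0.64 − 0.18) / 0.64 = 0.46 / 0.64 ≈ 0.7188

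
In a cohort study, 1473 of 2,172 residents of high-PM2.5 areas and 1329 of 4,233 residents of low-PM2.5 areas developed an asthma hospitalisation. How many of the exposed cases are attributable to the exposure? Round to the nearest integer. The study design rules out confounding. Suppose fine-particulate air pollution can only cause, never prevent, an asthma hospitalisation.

p₁ = P(outcome | exposed) = 1473/2172 = 0.67818
p₀ = P(outcome | unexposed) = 1329/4233 = 0.31396
PN = (p₁ − p₀)/p₁ = (0.67818 − 0.31396) / 0.67818 ≈ 0.53705.
Attributable cases ≈ PN × (exposed cases) = 0.53705 × 1473 ≈ 791.08.

about 791 cases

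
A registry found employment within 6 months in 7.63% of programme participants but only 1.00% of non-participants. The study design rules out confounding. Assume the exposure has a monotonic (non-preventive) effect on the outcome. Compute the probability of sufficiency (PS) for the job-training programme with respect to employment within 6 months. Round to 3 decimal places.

p₁ = 0.0763, p₀ = 0.01.
Under exogeneity and monotonicity, PS = (p₁ − p₀) / (1 − p₀).
PS = (0.0763 − 0.01) / (1 − 0.01) = 0.0663 / 0.99 ≈ 0.0670

PS ≈ 0.067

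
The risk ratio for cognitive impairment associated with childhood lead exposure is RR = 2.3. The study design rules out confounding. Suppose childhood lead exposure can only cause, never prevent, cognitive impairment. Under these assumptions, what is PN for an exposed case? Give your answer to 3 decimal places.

Under exogeneity and monotonicity, PN = (RR − 1) / RR = 1 − 1/RR.
PN = (2.3 − 1) / 2.3 = 1.3 / 2.3 ≈ 0.5652

PN ≈ 0.565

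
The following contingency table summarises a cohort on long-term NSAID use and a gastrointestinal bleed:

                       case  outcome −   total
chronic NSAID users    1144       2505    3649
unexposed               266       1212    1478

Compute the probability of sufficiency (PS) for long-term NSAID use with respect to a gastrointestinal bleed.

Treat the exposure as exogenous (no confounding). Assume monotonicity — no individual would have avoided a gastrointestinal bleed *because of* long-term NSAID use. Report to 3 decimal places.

PS ≈ 0.163

p₁ = P(outcome | exposed) = 1144/3649 = 0.31351
p₀ = P(outcome | unexposed) = 266/1478 = 0.17997
Under exogeneity and monotonicity, PS = (p₁ − p₀)/(1 − p₀).
PS = (0.31351 − 0.17997) / 0.82003 ≈ 0.1628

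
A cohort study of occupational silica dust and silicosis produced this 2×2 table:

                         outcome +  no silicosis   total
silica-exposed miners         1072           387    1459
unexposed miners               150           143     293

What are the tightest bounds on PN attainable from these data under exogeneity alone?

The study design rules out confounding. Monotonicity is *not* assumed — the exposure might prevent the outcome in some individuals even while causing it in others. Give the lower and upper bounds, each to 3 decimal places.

0.303 ≤ PN ≤ 0.664

p₁ = P(outcome | exposed) = 1072/1459 = 0.73475
p₀ = P(outcome | unexposed) = 150/293 = 0.51195
Under exogeneity alone the bounds on PN are max{0,(p₁−p₀)/p₁} ≤ PN ≤ min{1,(1−p₀)/p₁}.
  lower = (p₁ − p₀)/p₁ = 0.2228 / 0.73475 ≈ 0.3032
  upper = min{1, (1 − p₀)/p₁} = 0.48805 / 0.73475 ≈ 0.6642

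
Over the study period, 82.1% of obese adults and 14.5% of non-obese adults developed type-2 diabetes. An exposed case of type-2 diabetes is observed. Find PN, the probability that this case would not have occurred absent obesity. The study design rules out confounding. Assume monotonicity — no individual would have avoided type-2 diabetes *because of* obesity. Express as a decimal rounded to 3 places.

p₁ = 0.821, p₀ = 0.145.
Under exogeneity and monotonicity, PN = (p₁ − p₀) / p₁.
PN = (0.821 − 0.145) / 0.821 = 0.676 / 0.821 ≈ 0.8234

PN ≈ 0.823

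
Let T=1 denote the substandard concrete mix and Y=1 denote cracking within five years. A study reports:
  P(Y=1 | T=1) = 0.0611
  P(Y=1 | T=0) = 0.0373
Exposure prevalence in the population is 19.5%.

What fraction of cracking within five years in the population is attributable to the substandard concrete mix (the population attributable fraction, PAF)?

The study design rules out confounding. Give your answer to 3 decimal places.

Let p₁ = 0.0611, p₀ = 0.0373.
Overall risk P(Y=1) = π·p₁ + (1−π)·p₀ = 0.195×0.0611 + 0.805×0.0373 = 0.041941.
Under exogeneity, PAF = [P(Y=1) − p₀] / P(Y=1).
PAF = (0.041941 − 0.0373) / 0.041941 ≈ 0.1107

PAF ≈ 0.111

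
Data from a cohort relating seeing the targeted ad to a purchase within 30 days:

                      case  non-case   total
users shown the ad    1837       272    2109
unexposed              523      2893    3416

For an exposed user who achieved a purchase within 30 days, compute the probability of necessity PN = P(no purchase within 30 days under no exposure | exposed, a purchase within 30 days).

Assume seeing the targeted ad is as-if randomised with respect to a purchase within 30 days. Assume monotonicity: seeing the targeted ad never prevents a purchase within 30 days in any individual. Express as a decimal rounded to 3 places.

p₁ = P(outcome | exposed) = 1837/2109 = 0.87103
p₀ = P(outcome | unexposed) = 523/3416 = 0.1531
Under exogeneity and monotonicity, PN = (p₁ − p₀) / p₁.
PN = (0.87103 − 0.1531) / 0.87103 = 0.71793 / 0.87103 ≈ 0.8242

PN ≈ 0.824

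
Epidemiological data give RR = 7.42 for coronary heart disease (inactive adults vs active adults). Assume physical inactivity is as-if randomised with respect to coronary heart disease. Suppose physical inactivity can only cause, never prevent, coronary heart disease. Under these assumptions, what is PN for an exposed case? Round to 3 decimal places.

PN ≈ 0.865

Under exogeneity and monotonicity, PN = (RR − 1) / RR = 1 − 1/RR.
PN = (7.42 − 1) / 7.42 = 6.42 / 7.42 ≈ 0.8652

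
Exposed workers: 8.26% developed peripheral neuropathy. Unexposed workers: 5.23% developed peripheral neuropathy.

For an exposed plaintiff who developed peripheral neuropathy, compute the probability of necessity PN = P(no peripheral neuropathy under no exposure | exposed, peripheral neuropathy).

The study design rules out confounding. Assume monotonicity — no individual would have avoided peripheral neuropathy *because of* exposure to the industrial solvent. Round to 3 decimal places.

p₁ = 0.0826, p₀ = 0.0523.
Under exogeneity and monotonicity, PN = (p₁ − p₀) / p₁.
PN = (0.0826 − 0.0523) / 0.0826 = 0.0303 / 0.0826 ≈ 0.3668

PN ≈ 0.367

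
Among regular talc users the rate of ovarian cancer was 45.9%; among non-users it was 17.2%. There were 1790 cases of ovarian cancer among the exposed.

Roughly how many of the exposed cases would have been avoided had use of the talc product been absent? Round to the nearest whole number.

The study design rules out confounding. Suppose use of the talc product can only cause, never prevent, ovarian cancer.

p₁ = 0.459, p₀ = 0.172.
PN = (p₁ − p₀)/p₁ = (0.459 − 0.172) / 0.459 ≈ 0.62527.
Attributable cases ≈ PN × (exposed cases) = 0.62527 × 1790 ≈ 1119.24.

about 1119 cases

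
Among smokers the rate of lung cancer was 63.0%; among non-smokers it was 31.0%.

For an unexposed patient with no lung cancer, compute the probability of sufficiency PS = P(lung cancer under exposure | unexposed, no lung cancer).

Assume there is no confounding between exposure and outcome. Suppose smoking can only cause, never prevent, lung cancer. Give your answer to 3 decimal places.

PS ≈ 0.464

p₁ = 0.63, p₀ = 0.31.
Under exogeneity and monotonicity, PS = (p₁ − p₀) / (1 − p₀).
PS = (0.63 − 0.31) / (1 − 0.31) = 0.32 / 0.69 ≈ 0.4638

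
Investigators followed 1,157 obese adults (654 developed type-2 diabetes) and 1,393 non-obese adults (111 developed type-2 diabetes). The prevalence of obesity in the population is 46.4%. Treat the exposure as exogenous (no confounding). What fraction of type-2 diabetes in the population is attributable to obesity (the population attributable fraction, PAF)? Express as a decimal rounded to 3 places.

PAF ≈ 0.739

p₁ = P(outcome | exposed) = 654/1157 = 0.56525
p₀ = P(outcome | unexposed) = 111/1393 = 0.079684
Overall risk P(Y=1) = π·p₁ + (1−π)·p₀ = 0.464×0.56525 + 0.536×0.079684 = 0.30499.
Under exogeneity, PAF = [P(Y=1) − p₀] / P(Y=1).
PAF = (0.30499 − 0.079684) / 0.30499 ≈ 0.7387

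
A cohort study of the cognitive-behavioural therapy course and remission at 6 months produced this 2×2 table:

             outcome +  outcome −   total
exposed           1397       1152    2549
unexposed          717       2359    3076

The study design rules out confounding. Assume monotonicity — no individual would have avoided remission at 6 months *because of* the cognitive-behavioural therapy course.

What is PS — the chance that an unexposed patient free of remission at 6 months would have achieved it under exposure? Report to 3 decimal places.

p₁ = P(outcome | exposed) = 1397/2549 = 0.54806
p₀ = P(outcome | unexposed) = 717/3076 = 0.23309
Under exogeneity and monotonicity, PS = (p₁ − p₀) / (1 − p₀).
PS = (0.54806 − 0.23309) / (1 − 0.23309) = 0.31496 / 0.76691 ≈ 0.4107

PS ≈ 0.411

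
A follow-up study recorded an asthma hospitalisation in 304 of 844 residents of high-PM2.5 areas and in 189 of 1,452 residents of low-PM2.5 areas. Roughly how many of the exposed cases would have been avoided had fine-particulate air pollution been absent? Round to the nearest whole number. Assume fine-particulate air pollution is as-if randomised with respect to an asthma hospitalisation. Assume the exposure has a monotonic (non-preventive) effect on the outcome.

p₁ = P(outcome | exposed) = 304/844 = 0.36019
p₀ = P(outcome | unexposed) = 189/1452 = 0.13017
PN = (p₁ − p₀)/p₁ = (0.36019 − 0.13017) / 0.36019 ≈ 0.63862.
Attributable cases ≈ PN × (exposed cases) = 0.63862 × 304 ≈ 194.14.

about 194 cases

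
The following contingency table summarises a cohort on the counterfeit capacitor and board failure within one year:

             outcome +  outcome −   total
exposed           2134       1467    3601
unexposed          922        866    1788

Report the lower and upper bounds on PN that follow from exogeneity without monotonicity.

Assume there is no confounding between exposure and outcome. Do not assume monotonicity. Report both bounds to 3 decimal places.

0.130 ≤ PN ≤ 0.817

p₁ = P(outcome | exposed) = 2134/3601 = 0.59261
p₀ = P(outcome | unexposed) = 922/1788 = 0.51566
Under exogeneity alone the bounds on PN are max{0,(p₁−p₀)/p₁} ≤ PN ≤ min{1,(1−p₀)/p₁}.
  lower = (p₁ − p₀)/p₁ = 0.076953 / 0.59261 ≈ 0.1299
  upper = min{1, (1 − p₀)/p₁} = 0.48434 / 0.59261 ≈ 0.8173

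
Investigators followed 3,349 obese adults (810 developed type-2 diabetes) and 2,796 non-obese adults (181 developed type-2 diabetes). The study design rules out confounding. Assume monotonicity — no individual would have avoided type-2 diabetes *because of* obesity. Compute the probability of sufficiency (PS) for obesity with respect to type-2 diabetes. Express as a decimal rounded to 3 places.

PS ≈ 0.189

p₁ = P(outcome | exposed) = 810/3349 = 0.24186
p₀ = P(outcome | unexposed) = 181/2796 = 0.064735
Under exogeneity and monotonicity, PS = (p₁ − p₀) / (1 − p₀).
PS = (0.24186 − 0.064735) / (1 − 0.064735) = 0.17713 / 0.93526 ≈ 0.1894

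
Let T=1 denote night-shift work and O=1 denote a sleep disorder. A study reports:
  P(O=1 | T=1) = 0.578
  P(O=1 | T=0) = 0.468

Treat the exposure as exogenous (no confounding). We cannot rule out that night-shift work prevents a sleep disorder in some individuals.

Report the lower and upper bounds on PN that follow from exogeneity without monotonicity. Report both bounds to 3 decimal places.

0.190 ≤ PN ≤ 0.920

Let p₁ = 0.578, p₀ = 0.468.
Under exogeneity alone the bounds on PN are max{0,(p₁−p₀)/p₁} ≤ PN ≤ min{1,(1−p₀)/p₁}.
  lower = (p₁ − p₀)/p₁ = 0.11 / 0.578 ≈ 0.1903
  upper = min{1, (1 − p₀)/p₁} = 0.532 / 0.578 ≈ 0.9204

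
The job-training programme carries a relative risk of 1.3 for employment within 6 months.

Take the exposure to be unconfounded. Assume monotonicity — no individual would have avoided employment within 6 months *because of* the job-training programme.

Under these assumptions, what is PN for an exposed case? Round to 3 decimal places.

Under exogeneity and monotonicity, PN = (RR − 1) / RR = 1 − 1/RR.
PN = (1.3 − 1) / 1.3 = 0.3 / 1.3 ≈ 0.2308

PN ≈ 0.231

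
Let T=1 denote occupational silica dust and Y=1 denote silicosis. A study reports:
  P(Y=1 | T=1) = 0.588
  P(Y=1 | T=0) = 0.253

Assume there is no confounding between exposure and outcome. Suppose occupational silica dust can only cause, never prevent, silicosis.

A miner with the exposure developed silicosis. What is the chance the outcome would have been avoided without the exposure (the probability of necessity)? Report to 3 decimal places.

Let p₁ = 0.588, p₀ = 0.253.
Under exogeneity and monotonicity, PN = (p₁ − p₀) / p₁.
PN = (0.588 − 0.253) / 0.588 = 0.335 / 0.588 ≈ 0.5697

PN ≈ 0.570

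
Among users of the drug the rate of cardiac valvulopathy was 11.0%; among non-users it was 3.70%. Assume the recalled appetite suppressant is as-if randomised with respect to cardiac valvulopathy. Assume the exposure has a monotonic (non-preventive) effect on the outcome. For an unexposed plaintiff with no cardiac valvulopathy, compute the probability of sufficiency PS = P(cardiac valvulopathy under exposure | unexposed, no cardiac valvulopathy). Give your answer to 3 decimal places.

p₁ = 0.11, p₀ = 0.037.
Under exogeneity and monotonicity, PS = (p₁ − p₀) / (1 − p₀).
PS = (0.11 − 0.037) / (1 − 0.037) = 0.073 / 0.963 ≈ 0.0758

PS ≈ 0.076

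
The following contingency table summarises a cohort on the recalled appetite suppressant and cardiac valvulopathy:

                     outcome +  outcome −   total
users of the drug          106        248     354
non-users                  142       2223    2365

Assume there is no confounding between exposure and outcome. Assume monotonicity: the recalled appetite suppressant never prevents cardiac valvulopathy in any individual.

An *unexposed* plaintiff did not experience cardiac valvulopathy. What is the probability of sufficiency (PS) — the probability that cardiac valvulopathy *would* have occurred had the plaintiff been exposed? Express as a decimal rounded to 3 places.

PS ≈ 0.255

p₁ = P(outcome | exposed) = 106/354 = 0.29944
p₀ = P(outcome | unexposed) = 142/2365 = 0.060042
Under exogeneity and monotonicity, PS = (p₁ − p₀) / (1 − p₀).
PS = (0.29944 − 0.060042) / (1 − 0.060042) = 0.23939 / 0.93996 ≈ 0.2547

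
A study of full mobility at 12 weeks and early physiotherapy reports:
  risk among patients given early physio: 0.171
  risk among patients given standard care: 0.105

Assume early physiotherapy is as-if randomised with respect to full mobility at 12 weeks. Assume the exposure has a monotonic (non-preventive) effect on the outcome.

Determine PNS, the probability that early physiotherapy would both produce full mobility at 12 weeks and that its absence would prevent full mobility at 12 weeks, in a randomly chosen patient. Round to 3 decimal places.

PNS ≈ 0.066

Let p₁ = 0.171, p₀ = 0.105.
Under exogeneity and monotonicity, PNS = p₁ − p₀.
PNS = 0.171 − 0.105 = 0.066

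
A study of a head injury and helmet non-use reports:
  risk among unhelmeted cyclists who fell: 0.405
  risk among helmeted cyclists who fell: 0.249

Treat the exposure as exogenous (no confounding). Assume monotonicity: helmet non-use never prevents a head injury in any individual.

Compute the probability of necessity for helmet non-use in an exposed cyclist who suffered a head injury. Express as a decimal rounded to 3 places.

PN ≈ 0.385

Let p₁ = 0.405, p₀ = 0.249.
Under exogeneity and monotonicity, PN = (p₁ − p₀) / p₁.
PN = (0.405 − 0.249) / 0.405 = 0.156 / 0.405 ≈ 0.3852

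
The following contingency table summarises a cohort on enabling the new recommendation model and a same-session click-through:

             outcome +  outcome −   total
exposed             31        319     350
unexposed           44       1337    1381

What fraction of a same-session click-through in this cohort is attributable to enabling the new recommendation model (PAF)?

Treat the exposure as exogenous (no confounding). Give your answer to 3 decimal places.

p₁ = P(outcome | exposed) = 31/350 = 0.088571
p₀ = P(outcome | unexposed) = 44/1381 = 0.031861
Exposure prevalence π = 350/1731 = 0.2022; overall risk P(Y=1) = 0.043328.
Under exogeneity, PAF = [P(Y=1) − p₀]/P(Y=1).
PAF = (0.043328 − 0.031861) / 0.043328 ≈ 0.2646

PAF ≈ 0.265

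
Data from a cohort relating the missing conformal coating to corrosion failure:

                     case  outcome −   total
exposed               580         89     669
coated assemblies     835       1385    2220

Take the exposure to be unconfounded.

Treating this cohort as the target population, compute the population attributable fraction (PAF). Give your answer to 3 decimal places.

PAF ≈ 0.232

p₁ = P(outcome | exposed) = 580/669 = 0.86697
p₀ = P(outcome | unexposed) = 835/2220 = 0.37613
Exposure prevalence π = 669/2889 = 0.23157; overall risk P(Y=1) = 0.48979.
Under exogeneity, PAF = [P(Y=1) − p₀]/P(Y=1).
PAF = (0.48979 − 0.37613) / 0.48979 ≈ 0.2321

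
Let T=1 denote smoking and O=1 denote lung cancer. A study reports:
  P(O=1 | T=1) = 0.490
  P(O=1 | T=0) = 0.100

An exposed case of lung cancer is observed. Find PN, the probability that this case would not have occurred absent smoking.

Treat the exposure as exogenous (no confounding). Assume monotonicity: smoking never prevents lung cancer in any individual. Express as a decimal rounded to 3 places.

Let p₁ = 0.49, p₀ = 0.1.
Under exogeneity and monotonicity, PN = (p₁ − p₀) / p₁.
PN = (0.49 − 0.1) / 0.49 = 0.39 / 0.49 ≈ 0.7959

PN ≈ 0.796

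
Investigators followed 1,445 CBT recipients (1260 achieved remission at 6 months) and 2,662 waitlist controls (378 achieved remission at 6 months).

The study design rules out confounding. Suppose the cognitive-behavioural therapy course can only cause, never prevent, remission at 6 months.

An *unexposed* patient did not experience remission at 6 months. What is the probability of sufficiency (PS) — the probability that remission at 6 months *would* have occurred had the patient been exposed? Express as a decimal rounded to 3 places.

p₁ = P(outcome | exposed) = 1260/1445 = 0.87197
p₀ = P(outcome | unexposed) = 378/2662 = 0.142
Under exogeneity and monotonicity, PS = (p₁ − p₀) / (1 − p₀).
PS = (0.87197 − 0.142) / (1 − 0.142) = 0.72997 / 0.858 ≈ 0.8508

PS ≈ 0.851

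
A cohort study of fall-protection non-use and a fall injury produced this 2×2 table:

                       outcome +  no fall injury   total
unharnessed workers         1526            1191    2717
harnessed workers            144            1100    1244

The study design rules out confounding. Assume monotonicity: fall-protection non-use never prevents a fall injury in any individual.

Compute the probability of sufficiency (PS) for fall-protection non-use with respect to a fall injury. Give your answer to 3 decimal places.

PS ≈ 0.504

p₁ = P(outcome | exposed) = 1526/2717 = 0.56165
p₀ = P(outcome | unexposed) = 144/1244 = 0.11576
Under exogeneity and monotonicity, PS = (p₁ − p₀) / (1 − p₀).
PS = (0.56165 − 0.11576) / (1 − 0.11576) = 0.44589 / 0.88424 ≈ 0.5043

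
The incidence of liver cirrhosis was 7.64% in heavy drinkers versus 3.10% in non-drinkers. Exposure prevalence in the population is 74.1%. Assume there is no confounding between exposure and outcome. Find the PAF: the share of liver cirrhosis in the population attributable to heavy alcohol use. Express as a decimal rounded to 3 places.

p₁ = 0.0764, p₀ = 0.031.
Overall risk P(Y=1) = π·p₁ + (1−π)·p₀ = 0.741×0.0764 + 0.259×0.031 = 0.064641.
Under exogeneity, PAF = [P(Y=1) − p₀] / P(Y=1).
PAF = (0.064641 − 0.031) / 0.064641 ≈ 0.5204

PAF ≈ 0.520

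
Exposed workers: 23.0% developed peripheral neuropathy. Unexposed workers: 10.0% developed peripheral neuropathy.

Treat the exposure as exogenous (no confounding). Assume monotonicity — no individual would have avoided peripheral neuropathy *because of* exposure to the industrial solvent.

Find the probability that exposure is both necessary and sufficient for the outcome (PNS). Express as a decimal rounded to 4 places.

p₁ = 0.23, p₀ = 0.1.
Under exogeneity and monotonicity, PNS = p₁ − p₀.
PNS = 0.23 − 0.1 = 0.13

PNS ≈ 0.1300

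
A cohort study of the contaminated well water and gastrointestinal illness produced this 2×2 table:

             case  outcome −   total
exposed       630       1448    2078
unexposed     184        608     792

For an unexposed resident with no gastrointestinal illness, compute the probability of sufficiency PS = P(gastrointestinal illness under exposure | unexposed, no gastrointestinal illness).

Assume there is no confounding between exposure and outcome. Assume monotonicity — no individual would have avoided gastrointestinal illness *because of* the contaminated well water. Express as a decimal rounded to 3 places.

PS ≈ 0.092

p₁ = P(outcome | exposed) = 630/2078 = 0.30318
p₀ = P(outcome | unexposed) = 184/792 = 0.23232
Under exogeneity and monotonicity, PS = (p₁ − p₀)/(1 − p₀).
PS = (0.30318 − 0.23232) / 0.76768 ≈ 0.0923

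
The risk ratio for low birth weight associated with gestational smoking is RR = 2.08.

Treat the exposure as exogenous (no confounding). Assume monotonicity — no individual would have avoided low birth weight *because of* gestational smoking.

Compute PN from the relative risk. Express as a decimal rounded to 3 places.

Under exogeneity and monotonicity, PN = (RR − 1) / RR = 1 − 1/RR.
PN = (2.08 − 1) / 2.08 = 1.08 / 2.08 ≈ 0.5192

PN ≈ 0.519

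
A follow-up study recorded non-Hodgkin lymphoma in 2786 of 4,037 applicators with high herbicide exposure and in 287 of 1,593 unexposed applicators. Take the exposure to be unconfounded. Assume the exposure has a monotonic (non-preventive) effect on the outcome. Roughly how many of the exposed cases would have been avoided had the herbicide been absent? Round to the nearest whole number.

p₁ = P(outcome | exposed) = 2786/4037 = 0.69012
p₀ = P(outcome | unexposed) = 287/1593 = 0.18016
PN = (p₁ − p₀)/p₁ = (0.69012 − 0.18016) / 0.69012 ≈ 0.73894.
Attributable cases ≈ PN × (exposed cases) = 0.73894 × 2786 ≈ 2058.68.

about 2059 cases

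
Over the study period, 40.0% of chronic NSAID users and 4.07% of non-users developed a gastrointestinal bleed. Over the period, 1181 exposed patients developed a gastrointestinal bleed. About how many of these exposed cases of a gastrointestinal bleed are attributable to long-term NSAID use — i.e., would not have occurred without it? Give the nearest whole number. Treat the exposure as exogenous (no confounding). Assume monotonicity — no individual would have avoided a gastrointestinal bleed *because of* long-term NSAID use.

p₁ = 0.4, p₀ = 0.0407.
PN = (p₁ − p₀)/p₁ = (0.4 − 0.0407) / 0.4 ≈ 0.89825.
Attributable cases ≈ PN × (exposed cases) = 0.89825 × 1181 ≈ 1060.83.

about 1061 cases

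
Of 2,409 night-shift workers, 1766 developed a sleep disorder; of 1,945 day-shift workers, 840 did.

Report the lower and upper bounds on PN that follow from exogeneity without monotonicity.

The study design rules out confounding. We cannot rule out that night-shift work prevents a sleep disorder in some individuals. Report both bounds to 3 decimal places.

0.411 ≤ PN ≤ 0.775

p₁ = P(outcome | exposed) = 1766/2409 = 0.73308
p₀ = P(outcome | unexposed) = 840/1945 = 0.43188
Under exogeneity alone the bounds on PN are max{0,(p₁−p₀)/p₁} ≤ PN ≤ min{1,(1−p₀)/p₁}.
  lower = (p₁ − p₀)/p₁ = 0.30121 / 0.73308 ≈ 0.4109
  upper = min{1, (1 − p₀)/p₁} = 0.56812 / 0.73308 ≈ 0.7750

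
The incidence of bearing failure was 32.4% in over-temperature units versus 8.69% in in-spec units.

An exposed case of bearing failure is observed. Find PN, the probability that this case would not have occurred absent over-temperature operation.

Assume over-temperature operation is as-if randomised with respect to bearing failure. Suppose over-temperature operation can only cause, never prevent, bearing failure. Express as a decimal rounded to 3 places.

PN ≈ 0.732

p₁ = 0.324, p₀ = 0.0869.
Under exogeneity and monotonicity, PN = (p₁ − p₀) / p₁.
PN = (0.324 − 0.0869) / 0.324 = 0.2371 / 0.324 ≈ 0.7318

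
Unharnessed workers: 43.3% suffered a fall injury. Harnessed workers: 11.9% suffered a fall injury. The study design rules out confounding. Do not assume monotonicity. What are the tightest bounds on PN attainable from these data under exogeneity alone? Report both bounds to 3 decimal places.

0.725 ≤ PN ≤ 1.000

p₁ = 0.433, p₀ = 0.119.
Under exogeneity alone the bounds on PN are max{0,(p₁−p₀)/p₁} ≤ PN ≤ min{1,(1−p₀)/p₁}.
  lower = (p₁ − p₀)/p₁ = 0.314 / 0.433 ≈ 0.7252
  upper = min{1, (1 − p₀)/p₁} = 0.881 / 0.433 ≈ 2.0346 → capped at 1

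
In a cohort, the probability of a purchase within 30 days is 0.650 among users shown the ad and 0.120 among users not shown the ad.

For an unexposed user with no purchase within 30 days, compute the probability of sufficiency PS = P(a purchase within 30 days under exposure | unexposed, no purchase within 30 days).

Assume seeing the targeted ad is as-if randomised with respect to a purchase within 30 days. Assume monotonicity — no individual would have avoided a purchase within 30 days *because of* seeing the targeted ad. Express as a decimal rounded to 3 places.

Let p₁ = 0.65, p₀ = 0.12.
Under exogeneity and monotonicity, PS = (p₁ − p₀) / (1 − p₀).
PS = (0.65 − 0.12) / (1 − 0.12) = 0.53 / 0.88 ≈ 0.6023

PS ≈ 0.602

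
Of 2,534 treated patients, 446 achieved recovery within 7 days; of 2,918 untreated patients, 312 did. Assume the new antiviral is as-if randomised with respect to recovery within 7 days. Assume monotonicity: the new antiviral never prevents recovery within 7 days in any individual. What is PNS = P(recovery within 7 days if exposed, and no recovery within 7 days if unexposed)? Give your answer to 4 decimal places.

p₁ = P(outcome | exposed) = 446/2534 = 0.17601
p₀ = P(outcome | unexposed) = 312/2918 = 0.10692
Under exogeneity and monotonicity, PNS = p₁ − p₀.
PNS = 0.17601 − 0.10692 = 0.069084

PNS ≈ 0.0691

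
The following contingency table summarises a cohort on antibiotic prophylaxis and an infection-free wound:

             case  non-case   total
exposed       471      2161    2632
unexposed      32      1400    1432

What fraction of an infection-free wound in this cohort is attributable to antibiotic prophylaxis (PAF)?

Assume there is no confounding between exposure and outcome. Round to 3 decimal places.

p₁ = P(outcome | exposed) = 471/2632 = 0.17895
p₀ = P(outcome | unexposed) = 32/1432 = 0.022346
Exposure prevalence π = 2632/4064 = 0.64764; overall risk P(Y=1) = 0.12377.
Under exogeneity, PAF = [P(Y=1) − p₀]/P(Y=1).
PAF = (0.12377 − 0.022346) / 0.12377 ≈ 0.8195

PAF ≈ 0.819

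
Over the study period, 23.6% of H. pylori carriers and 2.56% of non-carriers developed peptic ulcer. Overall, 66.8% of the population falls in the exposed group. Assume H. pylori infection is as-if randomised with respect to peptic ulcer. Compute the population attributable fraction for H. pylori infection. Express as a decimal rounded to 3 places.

PAF ≈ 0.846

p₁ = 0.236, p₀ = 0.0256.
Overall risk P(Y=1) = π·p₁ + (1−π)·p₀ = 0.668×0.236 + 0.332×0.0256 = 0.16615.
Under exogeneity, PAF = [P(Y=1) − p₀] / P(Y=1).
PAF = (0.16615 − 0.0256) / 0.16615 ≈ 0.8459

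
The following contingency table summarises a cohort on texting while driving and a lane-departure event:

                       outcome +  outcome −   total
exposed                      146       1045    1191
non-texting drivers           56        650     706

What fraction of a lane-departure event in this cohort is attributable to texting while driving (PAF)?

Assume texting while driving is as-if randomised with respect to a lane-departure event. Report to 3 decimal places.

PAF ≈ 0.255

p₁ = P(outcome | exposed) = 146/1191 = 0.12259
p₀ = P(outcome | unexposed) = 56/706 = 0.07932
Exposure prevalence π = 1191/1897 = 0.62783; overall risk P(Y=1) = 0.10648.
Under exogeneity, PAF = [P(Y=1) − p₀]/P(Y=1).
PAF = (0.10648 − 0.07932) / 0.10648 ≈ 0.2551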